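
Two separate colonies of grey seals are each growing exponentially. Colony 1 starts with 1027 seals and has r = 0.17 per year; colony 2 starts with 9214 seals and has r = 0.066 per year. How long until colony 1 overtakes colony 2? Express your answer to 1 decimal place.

21.1 years

Set 1027·e^(0.17t) = 9214·e^(0.066t).
e^((0.17 − 0.066)t) = 9214/1027 → e^(0.104·t) = 8.9718.
0.104·t = ln(8.9718) = 2.1941, so t = 2.1941/0.104 = 21.097.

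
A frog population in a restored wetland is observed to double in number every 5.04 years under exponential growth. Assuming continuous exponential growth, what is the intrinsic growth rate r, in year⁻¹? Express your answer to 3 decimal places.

r = ln(2)/t_d = 0.6931/5.04 = 0.13753.

0.138 per year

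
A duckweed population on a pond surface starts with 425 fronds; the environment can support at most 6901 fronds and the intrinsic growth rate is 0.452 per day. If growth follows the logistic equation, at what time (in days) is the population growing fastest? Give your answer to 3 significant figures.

6.03 days

Logistic growth is fastest at N = K/2 = 3450.5.
A = (K − N₀)/N₀ = 15.238. Set K/(1 + A·e^(−rt)) = K/2 → A·e^(−rt) = 1.
e^(−0.452t) = 1/15.238 = 0.0656269, so t = ln(15.238)/0.452 = 2.7238/0.452 = 6.026.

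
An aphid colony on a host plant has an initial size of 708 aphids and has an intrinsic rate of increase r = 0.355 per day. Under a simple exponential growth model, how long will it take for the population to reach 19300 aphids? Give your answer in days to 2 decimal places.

Set N₀·e^(rt) = 19300: e^(0.355·t) = 19300/708 = 27.26.
0.355·t = ln(27.26) = 3.3054, so t = 3.3054/0.355 = 9.311.

9.31 days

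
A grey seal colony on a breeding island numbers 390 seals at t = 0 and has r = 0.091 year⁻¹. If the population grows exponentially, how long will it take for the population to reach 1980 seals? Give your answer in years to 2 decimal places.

Set N₀·e^(rt) = 1980: e^(0.091·t) = 1980/390 = 5.0769.
0.091·t = ln(5.0769) = 1.6247, so t = 1.6247/0.091 = 17.854.

17.85 years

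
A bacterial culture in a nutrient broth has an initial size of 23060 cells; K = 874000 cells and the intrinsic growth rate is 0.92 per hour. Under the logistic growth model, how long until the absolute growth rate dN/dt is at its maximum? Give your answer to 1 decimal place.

Logistic growth is fastest at N = K/2 = 437000.
A = (K − N₀)/N₀ = 36.901. Set K/(1 + A·e^(−rt)) = K/2 → A·e^(−rt) = 1.
e^(−0.92t) = 1/36.901 = 0.0270994, so t = ln(36.901)/0.92 = 3.6082/0.92 = 3.922.

3.9 hours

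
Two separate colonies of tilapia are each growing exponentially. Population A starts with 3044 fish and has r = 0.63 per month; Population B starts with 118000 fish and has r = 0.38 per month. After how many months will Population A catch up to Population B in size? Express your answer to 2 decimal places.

Set 3044·e^(0.63t) = 118000·e^(0.38t).
e^((0.63 − 0.38)t) = 118000/3044 → e^(0.25·t) = 38.765.
0.25·t = ln(38.765) = 3.6575, so t = 3.6575/0.25 = 14.63.

14.63 months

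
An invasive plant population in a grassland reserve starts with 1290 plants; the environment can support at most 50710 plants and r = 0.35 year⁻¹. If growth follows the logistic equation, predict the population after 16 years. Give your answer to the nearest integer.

44418 plants

A = (K − N₀)/N₀ = (50710 − 1290)/1290 = 38.31.
N(t) = K/(1 + A·e^(−rt)) = 50710/(1 + 38.31×e^(−0.35×16)).
e^(−5.6) = 0.0036979; denominator = 1 + 38.31×0.0036979 = 1.1417.
N = 50710/1.1417 = 44417.6.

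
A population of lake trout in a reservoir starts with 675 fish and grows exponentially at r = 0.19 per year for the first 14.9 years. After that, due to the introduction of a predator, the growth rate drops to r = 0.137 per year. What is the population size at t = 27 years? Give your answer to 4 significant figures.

Phase 1: N(14.9) = 675·e^(0.19×14.9) = 675·e^2.831 = 11449.6.
Phase 2 runs for 27 − 14.9 = 12.1 years at r = 0.137.
N(27) = 11449.6·e^(0.137×12.1) = 11449.6·e^1.658 = 60078.8.

60080 fish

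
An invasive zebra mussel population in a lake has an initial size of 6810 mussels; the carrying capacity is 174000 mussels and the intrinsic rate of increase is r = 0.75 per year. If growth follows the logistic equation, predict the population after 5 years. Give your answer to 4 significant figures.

A = (K − N₀)/N₀ = (174000 − 6810)/6810 = 24.551.
N(t) = K/(1 + A·e^(−rt)) = 174000/(1 + 24.551×e^(−0.75×5)).
e^(−3.75) = 0.023518; denominator = 1 + 24.551×0.023518 = 1.5774.
N = 174000/1.5774 = 110310.

110300 mussels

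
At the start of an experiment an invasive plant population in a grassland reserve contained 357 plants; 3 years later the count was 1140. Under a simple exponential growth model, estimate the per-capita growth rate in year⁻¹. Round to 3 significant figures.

From N(t) = N₀·e^(rt): e^(r·3) = 1140/357 = 3.1933.
r·3 = ln(3.1933) = 1.161, so r = 1.161/3 = 0.38702.

0.387 per year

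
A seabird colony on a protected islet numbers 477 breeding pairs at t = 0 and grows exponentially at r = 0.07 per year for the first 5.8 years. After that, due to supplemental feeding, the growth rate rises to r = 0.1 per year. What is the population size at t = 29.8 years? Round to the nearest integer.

7891 breeding pairs

Phase 1: N(5.8) = 477·e^(0.07×5.8) = 477·e^0.406 = 715.883.
Phase 2 runs for 29.8 − 5.8 = 24 years at r = 0.1.
N(29.8) = 715.883·e^(0.1×24) = 715.883·e^2.4 = 7891.3.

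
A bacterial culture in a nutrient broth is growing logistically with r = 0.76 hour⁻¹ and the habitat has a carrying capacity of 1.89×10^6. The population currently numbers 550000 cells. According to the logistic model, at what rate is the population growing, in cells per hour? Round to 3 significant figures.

dN/dt = rN(1 − N/K) = 0.76 × 550000 × (1 − 550000/1.89×10^6).
1 − 550000/1.89×10^6 = 0.70899; dN/dt = 0.76 × 550000 × 0.70899 = 2.9636×10^5.

296000 cells per hour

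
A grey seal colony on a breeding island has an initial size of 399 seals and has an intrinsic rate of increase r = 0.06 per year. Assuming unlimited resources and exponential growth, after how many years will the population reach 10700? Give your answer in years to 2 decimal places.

Set N₀·e^(rt) = 10700: e^(0.06·t) = 10700/399 = 26.817.
0.06·t = ln(26.817) = 3.289, so t = 3.289/0.06 = 54.817.

54.82 years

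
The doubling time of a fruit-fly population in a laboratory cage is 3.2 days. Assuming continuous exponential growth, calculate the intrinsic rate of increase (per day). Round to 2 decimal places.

r = ln(2)/t_d = 0.6931/3.2 = 0.21661.

0.22 per day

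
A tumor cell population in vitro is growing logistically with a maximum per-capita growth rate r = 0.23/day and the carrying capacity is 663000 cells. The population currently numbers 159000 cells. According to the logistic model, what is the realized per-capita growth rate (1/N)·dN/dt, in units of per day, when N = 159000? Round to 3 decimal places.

0.175 per day

(1/N)·dN/dt = r(1 − N/K) = 0.23 × (1 − 159000/663000).
= 0.23 × 0.76018 = 0.17484.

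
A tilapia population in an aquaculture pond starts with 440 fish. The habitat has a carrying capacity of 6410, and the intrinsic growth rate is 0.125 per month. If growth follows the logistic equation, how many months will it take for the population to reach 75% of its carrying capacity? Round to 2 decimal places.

29.65 months

A = (K − N₀)/N₀ = (6410 − 440)/440 = 13.568.
Solve 6410/(1 + 13.568·e^(−0.125t)) = 4807.5: 1 + 13.568·e^(−0.125t) = 1.3333, so e^(−0.125t) = 0.0245673.
−0.125·t = ln(0.0245673) = -3.7063, so t = 3.7063/0.125 = 29.651.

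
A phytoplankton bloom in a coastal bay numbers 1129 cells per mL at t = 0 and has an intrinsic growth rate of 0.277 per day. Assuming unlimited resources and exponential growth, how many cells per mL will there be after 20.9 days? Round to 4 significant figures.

368900 cells per mL

N(t) = N₀·e^(rt) = 1129 × e^(0.277×20.9) = 1129 × e^5.789.
e^5.789 ≈ 326.78, so N ≈ 1129 × 326.78 = 368939.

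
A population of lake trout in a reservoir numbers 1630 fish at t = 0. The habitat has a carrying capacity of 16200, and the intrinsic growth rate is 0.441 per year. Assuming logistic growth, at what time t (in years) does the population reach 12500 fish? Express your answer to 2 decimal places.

7.73 years

A = (K − N₀)/N₀ = (16200 − 1630)/1630 = 8.9387.
Solve 16200/(1 + 8.9387·e^(−0.441t)) = 12500: 1 + 8.9387·e^(−0.441t) = 1.296, so e^(−0.441t) = 0.0331146.
−0.441·t = ln(0.0331146) = -3.4078, so t = 3.4078/0.441 = 7.7274.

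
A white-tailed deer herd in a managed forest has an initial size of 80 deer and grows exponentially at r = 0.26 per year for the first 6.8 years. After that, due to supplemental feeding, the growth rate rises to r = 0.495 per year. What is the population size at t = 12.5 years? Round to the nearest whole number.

Phase 1: N(6.8) = 80·e^(0.26×6.8) = 80·e^1.768 = 468.73.
Phase 2 runs for 12.5 − 6.8 = 5.7 years at r = 0.495.
N(12.5) = 468.73·e^(0.495×5.7) = 468.73·e^2.821 = 7875.62.

7876 deer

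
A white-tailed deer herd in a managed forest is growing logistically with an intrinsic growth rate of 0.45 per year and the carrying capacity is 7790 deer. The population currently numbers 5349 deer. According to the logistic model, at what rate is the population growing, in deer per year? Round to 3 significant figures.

dN/dt = rN(1 − N/K) = 0.45 × 5349 × (1 − 5349/7790).
1 − 5349/7790 = 0.31335; dN/dt = 0.45 × 5349 × 0.31335 = 754.25.

754 deer per year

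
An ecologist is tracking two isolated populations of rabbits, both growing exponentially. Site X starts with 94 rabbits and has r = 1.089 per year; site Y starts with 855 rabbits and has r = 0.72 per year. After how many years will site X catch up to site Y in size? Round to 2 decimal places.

Set 94·e^(1.089t) = 855·e^(0.72t).
e^((1.089 − 0.72)t) = 855/94 → e^(0.369·t) = 9.0957.
0.369·t = ln(9.0957) = 2.2078, so t = 2.2078/0.369 = 5.9832.

5.98 years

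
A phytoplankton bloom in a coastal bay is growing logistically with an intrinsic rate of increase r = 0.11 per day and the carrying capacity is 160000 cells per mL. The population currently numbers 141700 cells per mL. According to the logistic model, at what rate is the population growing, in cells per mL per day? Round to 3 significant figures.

dN/dt = rN(1 − N/K) = 0.11 × 141700 × (1 − 141700/160000).
1 − 141700/160000 = 0.11438; dN/dt = 0.11 × 141700 × 0.11438 = 1782.8.

1780 cells per mL per day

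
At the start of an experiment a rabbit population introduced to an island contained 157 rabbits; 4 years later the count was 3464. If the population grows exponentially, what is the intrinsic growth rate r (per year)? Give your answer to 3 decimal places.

0.773 per year

From N(t) = N₀·e^(rt): e^(r·4) = 3464/157 = 22.064.
r·4 = ln(22.064) = 3.0939, so r = 3.0939/4 = 0.77348.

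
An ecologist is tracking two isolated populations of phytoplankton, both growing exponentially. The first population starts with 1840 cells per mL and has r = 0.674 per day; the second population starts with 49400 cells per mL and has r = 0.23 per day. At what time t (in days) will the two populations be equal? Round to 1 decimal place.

7.4 days

Set 1840·e^(0.674t) = 49400·e^(0.23t).
e^((0.674 − 0.23)t) = 49400/1840 → e^(0.444·t) = 26.848.
0.444·t = ln(26.848) = 3.2902, so t = 3.2902/0.444 = 7.4103.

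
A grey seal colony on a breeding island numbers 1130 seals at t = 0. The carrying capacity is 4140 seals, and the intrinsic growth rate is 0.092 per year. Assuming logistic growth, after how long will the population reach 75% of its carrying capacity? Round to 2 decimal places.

22.59 years

A = (K − N₀)/N₀ = (4140 − 1130)/1130 = 2.6637.
Solve 4140/(1 + 2.6637·e^(−0.092t)) = 3105: 1 + 2.6637·e^(−0.092t) = 1.3333, so e^(−0.092t) = 0.125138.
−0.092·t = ln(0.125138) = -2.0783, so t = 2.0783/0.092 = 22.591.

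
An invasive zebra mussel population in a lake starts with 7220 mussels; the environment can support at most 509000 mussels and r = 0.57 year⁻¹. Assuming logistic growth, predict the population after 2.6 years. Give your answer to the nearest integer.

30318 mussels

A = (K − N₀)/N₀ = (509000 − 7220)/7220 = 69.499.
N(t) = K/(1 + A·e^(−rt)) = 509000/(1 + 69.499×e^(−0.57×2.6)).
e^(−1.482) = 0.22718; denominator = 1 + 69.499×0.22718 = 16.789.
N = 509000/16.789 = 30317.7.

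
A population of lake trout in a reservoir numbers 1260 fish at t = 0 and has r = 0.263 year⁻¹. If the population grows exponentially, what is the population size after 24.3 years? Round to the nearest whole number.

751455 fish

N(t) = N₀·e^(rt) = 1260 × e^(0.263×24.3) = 1260 × e^6.391.
e^6.391 ≈ 596.39, so N ≈ 1260 × 596.39 = 751455.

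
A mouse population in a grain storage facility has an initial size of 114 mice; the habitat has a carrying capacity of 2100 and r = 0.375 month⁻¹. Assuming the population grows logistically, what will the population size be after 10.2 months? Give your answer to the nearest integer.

A = (K − N₀)/N₀ = (2100 − 114)/114 = 17.421.
N(t) = K/(1 + A·e^(−rt)) = 2100/(1 + 17.421×e^(−0.375×10.2)).
e^(−3.825) = 0.021818; denominator = 1 + 17.421×0.021818 = 1.3801.
N = 2100/1.3801 = 1521.63.

1522 mice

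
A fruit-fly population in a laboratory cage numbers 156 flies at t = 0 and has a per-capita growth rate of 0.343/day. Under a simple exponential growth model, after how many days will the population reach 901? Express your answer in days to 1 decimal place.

Set N₀·e^(rt) = 901: e^(0.343·t) = 901/156 = 5.7756.
0.343·t = ln(5.7756) = 1.7536, so t = 1.7536/0.343 = 5.1127.

5.1 days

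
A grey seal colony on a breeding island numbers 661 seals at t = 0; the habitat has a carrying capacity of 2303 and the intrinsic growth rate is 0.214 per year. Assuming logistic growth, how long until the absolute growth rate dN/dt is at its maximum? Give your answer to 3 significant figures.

Logistic growth is fastest at N = K/2 = 1151.5.
A = (K − N₀)/N₀ = 2.4841. Set K/(1 + A·e^(−rt)) = K/2 → A·e^(−rt) = 1.
e^(−0.214t) = 1/2.4841 = 0.402558, so t = ln(2.4841)/0.214 = 0.90992/0.214 = 4.2519.

4.25 years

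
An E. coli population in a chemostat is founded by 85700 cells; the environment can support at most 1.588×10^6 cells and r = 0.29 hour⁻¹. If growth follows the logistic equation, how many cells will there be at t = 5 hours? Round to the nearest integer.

310644 cells

A = (K − N₀)/N₀ = (1.588×10^6 − 85700)/85700 = 17.53.
N(t) = K/(1 + A·e^(−rt)) = 1.588×10^6/(1 + 17.53×e^(−0.29×5)).
e^(−1.45) = 0.23457; denominator = 1 + 17.53×0.23457 = 5.112.
N = 1.588×10^6/5.112 = 310644.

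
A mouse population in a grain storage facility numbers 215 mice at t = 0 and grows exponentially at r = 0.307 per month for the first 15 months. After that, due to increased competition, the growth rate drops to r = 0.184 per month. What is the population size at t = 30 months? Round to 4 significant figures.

Phase 1: N(15) = 215·e^(0.307×15) = 215·e^4.605 = 21496.3.
Phase 2 runs for 30 − 15 = 15 months at r = 0.184.
N(30) = 21496.3·e^(0.184×15) = 21496.3·e^2.76 = 339639.

339600 mice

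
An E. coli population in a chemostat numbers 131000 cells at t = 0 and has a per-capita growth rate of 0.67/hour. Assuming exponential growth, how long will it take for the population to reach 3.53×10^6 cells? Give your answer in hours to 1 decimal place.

Set N₀·e^(rt) = 3.53×10^6: e^(0.67·t) = 3.53×10^6/131000 = 26.947.
0.67·t = ln(26.947) = 3.2939, so t = 3.2939/0.67 = 4.9162.

4.9 hours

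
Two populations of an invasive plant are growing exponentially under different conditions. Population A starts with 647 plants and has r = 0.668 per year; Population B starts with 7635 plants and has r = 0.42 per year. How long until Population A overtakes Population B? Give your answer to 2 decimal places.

9.95 years

Set 647·e^(0.668t) = 7635·e^(0.42t).
e^((0.668 − 0.42)t) = 7635/647 → e^(0.248·t) = 11.801.
0.248·t = ln(11.801) = 2.4682, so t = 2.4682/0.248 = 9.9522.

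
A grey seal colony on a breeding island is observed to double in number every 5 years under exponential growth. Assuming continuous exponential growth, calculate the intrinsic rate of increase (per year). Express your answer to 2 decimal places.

0.14 per year

r = ln(2)/t_d = 0.6931/5 = 0.13863.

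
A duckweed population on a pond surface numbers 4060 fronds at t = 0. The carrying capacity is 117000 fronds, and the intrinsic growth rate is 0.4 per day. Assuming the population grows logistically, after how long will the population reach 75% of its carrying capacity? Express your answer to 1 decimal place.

11.1 days

A = (K − N₀)/N₀ = (117000 − 4060)/4060 = 27.818.
Solve 117000/(1 + 27.818·e^(−0.4t)) = 87750: 1 + 27.818·e^(−0.4t) = 1.3333, so e^(−0.4t) = 0.0119828.
−0.4·t = ln(0.0119828) = -4.4243, so t = 4.4243/0.4 = 11.061.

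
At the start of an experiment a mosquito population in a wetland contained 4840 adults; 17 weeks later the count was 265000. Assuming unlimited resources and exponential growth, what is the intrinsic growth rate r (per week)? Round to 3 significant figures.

From N(t) = N₀·e^(rt): e^(r·17) = 265000/4840 = 54.752.
r·17 = ln(54.752) = 4.0028, so r = 4.0028/17 = 0.23546.

0.235 per week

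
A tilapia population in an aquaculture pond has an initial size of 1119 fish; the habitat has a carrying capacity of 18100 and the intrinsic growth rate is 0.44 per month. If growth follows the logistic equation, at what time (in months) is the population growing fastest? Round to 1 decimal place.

6.2 months

Logistic growth is fastest at N = K/2 = 9050.
A = (K − N₀)/N₀ = 15.175. Set K/(1 + A·e^(−rt)) = K/2 → A·e^(−rt) = 1.
e^(−0.44t) = 1/15.175 = 0.0658972, so t = ln(15.175)/0.44 = 2.7197/0.44 = 6.181.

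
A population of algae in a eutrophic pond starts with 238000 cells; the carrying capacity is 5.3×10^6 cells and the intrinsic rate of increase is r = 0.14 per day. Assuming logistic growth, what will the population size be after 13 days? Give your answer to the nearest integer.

A = (K − N₀)/N₀ = (5.3×10^6 − 238000)/238000 = 21.269.
N(t) = K/(1 + A·e^(−rt)) = 5.3×10^6/(1 + 21.269×e^(−0.14×13)).
e^(−1.82) = 0.16203; denominator = 1 + 21.269×0.16203 = 4.4461.
N = 5.3×10^6/4.4461 = 1.192053×10^6.

1192053 cells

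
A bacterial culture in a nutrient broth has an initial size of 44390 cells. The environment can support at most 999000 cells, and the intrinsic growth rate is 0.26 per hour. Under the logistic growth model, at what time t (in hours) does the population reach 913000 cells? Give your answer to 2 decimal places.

20.89 hours

A = (K − N₀)/N₀ = (999000 − 44390)/44390 = 21.505.
Solve 999000/(1 + 21.505·e^(−0.26t)) = 913000: 1 + 21.505·e^(−0.26t) = 1.0942, so e^(−0.26t) = 0.00438013.
−0.26·t = ln(0.00438013) = -5.4307, so t = 5.4307/0.26 = 20.887.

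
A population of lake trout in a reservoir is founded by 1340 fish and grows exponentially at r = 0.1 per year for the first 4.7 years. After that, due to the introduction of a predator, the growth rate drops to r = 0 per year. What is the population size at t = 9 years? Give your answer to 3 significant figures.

Phase 1: N(4.7) = 1340·e^(0.1×4.7) = 1340·e^0.47 = 2143.99.
Phase 2 runs for 9 − 4.7 = 4.3 years at r = 0.
N(9) = 2143.99·e^(0×4.3) = 2143.99·e^0 = 2143.99.

2140 fish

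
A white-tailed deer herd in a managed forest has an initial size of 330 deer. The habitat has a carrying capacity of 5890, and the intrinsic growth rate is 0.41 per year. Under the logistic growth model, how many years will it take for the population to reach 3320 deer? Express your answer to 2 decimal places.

7.51 years

A = (K − N₀)/N₀ = (5890 − 330)/330 = 16.848.
Solve 5890/(1 + 16.848·e^(−0.41t)) = 3320: 1 + 16.848·e^(−0.41t) = 1.7741, so e^(−0.41t) = 0.0459446.
−0.41·t = ln(0.0459446) = -3.0803, so t = 3.0803/0.41 = 7.513.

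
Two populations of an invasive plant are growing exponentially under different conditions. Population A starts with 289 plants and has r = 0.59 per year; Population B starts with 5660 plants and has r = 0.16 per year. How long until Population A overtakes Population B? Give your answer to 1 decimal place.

Set 289·e^(0.59t) = 5660·e^(0.16t).
e^((0.59 − 0.16)t) = 5660/289 → e^(0.43·t) = 19.585.
0.43·t = ln(19.585) = 2.9748, so t = 2.9748/0.43 = 6.918.

6.9 years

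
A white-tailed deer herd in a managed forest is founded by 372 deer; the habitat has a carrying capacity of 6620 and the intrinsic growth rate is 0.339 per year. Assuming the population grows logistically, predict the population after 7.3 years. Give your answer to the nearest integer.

A = (K − N₀)/N₀ = (6620 − 372)/372 = 16.796.
N(t) = K/(1 + A·e^(−rt)) = 6620/(1 + 16.796×e^(−0.339×7.3)).
e^(−2.475) = 0.084188; denominator = 1 + 16.796×0.084188 = 2.414.
N = 6620/2.414 = 2742.34.

2742 deer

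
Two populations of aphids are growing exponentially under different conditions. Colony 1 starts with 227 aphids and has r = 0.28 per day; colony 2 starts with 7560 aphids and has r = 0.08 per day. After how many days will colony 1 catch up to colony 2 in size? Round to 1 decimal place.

17.5 days

Set 227·e^(0.28t) = 7560·e^(0.08t).
e^((0.28 − 0.08)t) = 7560/227 → e^(0.2·t) = 33.304.
0.2·t = ln(33.304) = 3.5057, so t = 3.5057/0.2 = 17.528.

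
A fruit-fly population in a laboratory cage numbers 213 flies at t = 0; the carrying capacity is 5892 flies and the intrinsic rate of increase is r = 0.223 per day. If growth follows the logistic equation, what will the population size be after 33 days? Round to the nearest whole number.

A = (K − N₀)/N₀ = (5892 − 213)/213 = 26.662.
N(t) = K/(1 + A·e^(−rt)) = 5892/(1 + 26.662×e^(−0.223×33)).
e^(−7.359) = 0.00063683; denominator = 1 + 26.662×0.00063683 = 1.017.
N = 5892/1.017 = 5793.63.

5794 flies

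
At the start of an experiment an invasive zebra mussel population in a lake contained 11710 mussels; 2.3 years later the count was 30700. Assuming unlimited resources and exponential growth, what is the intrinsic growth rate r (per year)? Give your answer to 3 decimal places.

From N(t) = N₀·e^(rt): e^(r·2.3) = 30700/11710 = 2.6217.
r·2.3 = ln(2.6217) = 0.96382, so r = 0.96382/2.3 = 0.41905.

0.419 per year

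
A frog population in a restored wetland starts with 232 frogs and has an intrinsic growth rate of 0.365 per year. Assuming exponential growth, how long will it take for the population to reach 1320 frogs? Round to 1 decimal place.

Set N₀·e^(rt) = 1320: e^(0.365·t) = 1320/232 = 5.6897.
0.365·t = ln(5.6897) = 1.7386, so t = 1.7386/0.365 = 4.7634.

4.8 years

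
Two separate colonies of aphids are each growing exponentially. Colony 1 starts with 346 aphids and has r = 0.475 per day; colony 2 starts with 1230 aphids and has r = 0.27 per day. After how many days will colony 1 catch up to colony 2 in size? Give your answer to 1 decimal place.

6.2 days

Set 346·e^(0.475t) = 1230·e^(0.27t).
e^((0.475 − 0.27)t) = 1230/346 → e^(0.205·t) = 3.5549.
0.205·t = ln(3.5549) = 1.2683, so t = 1.2683/0.205 = 6.187.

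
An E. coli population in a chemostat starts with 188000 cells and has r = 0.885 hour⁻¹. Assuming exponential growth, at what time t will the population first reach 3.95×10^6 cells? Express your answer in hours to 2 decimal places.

3.44 hours

Set N₀·e^(rt) = 3.95×10^6: e^(0.885·t) = 3.95×10^6/188000 = 21.011.
0.885·t = ln(21.011) = 3.045, so t = 3.045/0.885 = 3.4407.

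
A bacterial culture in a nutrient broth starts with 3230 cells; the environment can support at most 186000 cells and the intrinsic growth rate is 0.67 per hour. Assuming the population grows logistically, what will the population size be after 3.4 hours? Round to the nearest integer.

A = (K − N₀)/N₀ = (186000 − 3230)/3230 = 56.585.
N(t) = K/(1 + A·e^(−rt)) = 186000/(1 + 56.585×e^(−0.67×3.4)).
e^(−2.278) = 0.10249; denominator = 1 + 56.585×0.10249 = 6.7994.
N = 186000/6.7994 = 27355.5.

27356 cells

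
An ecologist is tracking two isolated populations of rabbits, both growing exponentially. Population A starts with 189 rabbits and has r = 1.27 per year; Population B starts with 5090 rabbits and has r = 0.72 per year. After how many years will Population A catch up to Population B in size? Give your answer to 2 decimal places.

5.99 years

Set 189·e^(1.27t) = 5090·e^(0.72t).
e^((1.27 − 0.72)t) = 5090/189 → e^(0.55·t) = 26.931.
0.55·t = ln(26.931) = 3.2933, so t = 3.2933/0.55 = 5.9878.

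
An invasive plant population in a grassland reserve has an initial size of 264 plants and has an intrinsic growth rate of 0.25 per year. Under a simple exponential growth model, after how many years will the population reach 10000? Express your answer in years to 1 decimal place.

14.5 years

Set N₀·e^(rt) = 10000: e^(0.25·t) = 10000/264 = 37.879.
0.25·t = ln(37.879) = 3.6344, so t = 3.6344/0.25 = 14.538.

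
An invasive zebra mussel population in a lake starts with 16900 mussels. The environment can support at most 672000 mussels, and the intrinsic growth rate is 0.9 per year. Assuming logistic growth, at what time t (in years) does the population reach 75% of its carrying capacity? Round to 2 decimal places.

5.28 years

A = (K − N₀)/N₀ = (672000 − 16900)/16900 = 38.763.
Solve 672000/(1 + 38.763·e^(−0.9t)) = 504000: 1 + 38.763·e^(−0.9t) = 1.3333, so e^(−0.9t) = 0.0085992.
−0.9·t = ln(0.0085992) = -4.7561, so t = 4.7561/0.9 = 5.2845.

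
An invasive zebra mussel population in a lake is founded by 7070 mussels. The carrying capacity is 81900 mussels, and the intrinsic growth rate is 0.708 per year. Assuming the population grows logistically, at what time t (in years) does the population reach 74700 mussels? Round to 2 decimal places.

A = (K − N₀)/N₀ = (81900 − 7070)/7070 = 10.584.
Solve 81900/(1 + 10.584·e^(−0.708t)) = 74700: 1 + 10.584·e^(−0.708t) = 1.0964, so e^(−0.708t) = 0.00910659.
−0.708·t = ln(0.00910659) = -4.6988, so t = 4.6988/0.708 = 6.6367.

6.64 years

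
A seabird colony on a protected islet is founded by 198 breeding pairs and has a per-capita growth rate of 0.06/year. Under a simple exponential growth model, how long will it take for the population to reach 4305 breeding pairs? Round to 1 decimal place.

51.3 years

Set N₀·e^(rt) = 4305: e^(0.06·t) = 4305/198 = 21.742.
0.06·t = ln(21.742) = 3.0793, so t = 3.0793/0.06 = 51.321.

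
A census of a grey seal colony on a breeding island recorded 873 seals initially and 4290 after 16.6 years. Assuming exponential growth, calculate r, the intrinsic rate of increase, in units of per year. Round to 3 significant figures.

From N(t) = N₀·e^(rt): e^(r·16.6) = 4290/873 = 4.9141.
r·16.6 = ln(4.9141) = 1.5921, so r = 1.5921/16.6 = 0.09591.

0.0959 per year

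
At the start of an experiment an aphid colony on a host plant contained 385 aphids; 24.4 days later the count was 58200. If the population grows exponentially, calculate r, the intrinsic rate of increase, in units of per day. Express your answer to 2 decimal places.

0.21 per day

From N(t) = N₀·e^(rt): e^(r·24.4) = 58200/385 = 151.17.
r·24.4 = ln(151.17) = 5.0184, so r = 5.0184/24.4 = 0.20567.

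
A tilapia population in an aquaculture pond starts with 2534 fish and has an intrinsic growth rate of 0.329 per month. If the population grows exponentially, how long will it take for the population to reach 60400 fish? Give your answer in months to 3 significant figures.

Set N₀·e^(rt) = 60400: e^(0.329·t) = 60400/2534 = 23.836.
0.329·t = ln(23.836) = 3.1712, so t = 3.1712/0.329 = 9.6389.

9.64 months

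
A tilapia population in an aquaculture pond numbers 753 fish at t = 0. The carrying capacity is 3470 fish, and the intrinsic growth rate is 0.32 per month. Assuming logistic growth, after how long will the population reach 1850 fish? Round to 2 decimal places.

A = (K − N₀)/N₀ = (3470 − 753)/753 = 3.6082.
Solve 3470/(1 + 3.6082·e^(−0.32t)) = 1850: 1 + 3.6082·e^(−0.32t) = 1.8757, so e^(−0.32t) = 0.242688.
−0.32·t = ln(0.242688) = -1.416, so t = 1.416/0.32 = 4.4249.

4.42 months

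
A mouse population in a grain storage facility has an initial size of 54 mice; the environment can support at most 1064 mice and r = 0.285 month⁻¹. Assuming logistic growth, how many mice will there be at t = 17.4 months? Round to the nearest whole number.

941 mice

A = (K − N₀)/N₀ = (1064 − 54)/54 = 18.704.
N(t) = K/(1 + A·e^(−rt)) = 1064/(1 + 18.704×e^(−0.285×17.4)).
e^(−4.959) = 0.0070199; denominator = 1 + 18.704×0.0070199 = 1.1313.
N = 1064/1.1313 = 940.512.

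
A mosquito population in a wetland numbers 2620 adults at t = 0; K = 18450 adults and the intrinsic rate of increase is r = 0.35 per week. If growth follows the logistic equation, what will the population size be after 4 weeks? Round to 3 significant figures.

7410 adults

A = (K − N₀)/N₀ = (18450 − 2620)/2620 = 6.042.
N(t) = K/(1 + A·e^(−rt)) = 18450/(1 + 6.042×e^(−0.35×4)).
e^(−1.4) = 0.2466; denominator = 1 + 6.042×0.2466 = 2.4899.
N = 18450/2.4899 = 7409.83.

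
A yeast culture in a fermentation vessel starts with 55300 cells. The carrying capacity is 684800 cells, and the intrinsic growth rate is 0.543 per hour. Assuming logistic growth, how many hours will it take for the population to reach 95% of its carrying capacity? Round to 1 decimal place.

9.9 hours

A = (K − N₀)/N₀ = (684800 − 55300)/55300 = 11.383.
Solve 684800/(1 + 11.383·e^(−0.543t)) = 650560: 1 + 11.383·e^(−0.543t) = 1.0526, so e^(−0.543t) = 0.00462355.
−0.543·t = ln(0.00462355) = -5.3766, so t = 5.3766/0.543 = 9.9016.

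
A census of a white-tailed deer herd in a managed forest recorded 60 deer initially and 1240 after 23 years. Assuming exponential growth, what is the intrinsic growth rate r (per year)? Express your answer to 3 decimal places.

From N(t) = N₀·e^(rt): e^(r·23) = 1240/60 = 20.667.
r·23 = ln(20.667) = 3.0285, so r = 3.0285/23 = 0.13167.

0.132 per year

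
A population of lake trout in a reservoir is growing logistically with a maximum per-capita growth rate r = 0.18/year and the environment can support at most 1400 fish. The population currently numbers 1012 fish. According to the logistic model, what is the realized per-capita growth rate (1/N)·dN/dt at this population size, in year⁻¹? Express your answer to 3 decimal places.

(1/N)·dN/dt = r(1 − N/K) = 0.18 × (1 − 1012/1400).
= 0.18 × 0.27714 = 0.049886.

0.050 per year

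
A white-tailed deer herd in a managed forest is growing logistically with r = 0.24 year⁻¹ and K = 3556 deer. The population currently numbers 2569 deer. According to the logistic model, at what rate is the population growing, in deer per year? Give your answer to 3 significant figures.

171 deer per year

dN/dt = rN(1 − N/K) = 0.24 × 2569 × (1 − 2569/3556).
1 − 2569/3556 = 0.27756; dN/dt = 0.24 × 2569 × 0.27756 = 171.13.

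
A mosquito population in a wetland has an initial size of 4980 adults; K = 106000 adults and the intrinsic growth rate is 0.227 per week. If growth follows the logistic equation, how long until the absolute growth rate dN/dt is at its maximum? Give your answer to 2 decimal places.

13.26 weeks

Logistic growth is fastest at N = K/2 = 53000.
A = (K − N₀)/N₀ = 20.285. Set K/(1 + A·e^(−rt)) = K/2 → A·e^(−rt) = 1.
e^(−0.227t) = 1/20.285 = 0.0492972, so t = ln(20.285)/0.227 = 3.0099/0.227 = 13.259.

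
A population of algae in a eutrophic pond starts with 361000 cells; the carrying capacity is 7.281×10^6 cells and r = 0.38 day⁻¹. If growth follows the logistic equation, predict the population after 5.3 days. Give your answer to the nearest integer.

A = (K − N₀)/N₀ = (7.281×10^6 − 361000)/361000 = 19.169.
N(t) = K/(1 + A·e^(−rt)) = 7.281×10^6/(1 + 19.169×e^(−0.38×5.3)).
e^(−2.014) = 0.13345; denominator = 1 + 19.169×0.13345 = 3.5582.
N = 7.281×10^6/3.5582 = 2.046275×10^6.

2046275 cells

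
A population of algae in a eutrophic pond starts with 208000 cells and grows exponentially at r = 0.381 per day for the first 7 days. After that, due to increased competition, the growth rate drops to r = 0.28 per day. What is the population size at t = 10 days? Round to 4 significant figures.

6936000 cells

Phase 1: N(7) = 208000·e^(0.381×7) = 208000·e^2.667 = 2.994517×10^6.
Phase 2 runs for 10 − 7 = 3 days at r = 0.28.
N(10) = 2.994517×10^6·e^(0.28×3) = 2.994517×10^6·e^0.84 = 6.936399×10^6.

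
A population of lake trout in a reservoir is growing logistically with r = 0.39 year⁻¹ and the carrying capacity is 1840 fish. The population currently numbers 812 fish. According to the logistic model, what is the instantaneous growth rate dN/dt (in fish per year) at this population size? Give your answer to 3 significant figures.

dN/dt = rN(1 − N/K) = 0.39 × 812 × (1 − 812/1840).
1 − 812/1840 = 0.5587; dN/dt = 0.39 × 812 × 0.5587 = 176.93.

177 fish per year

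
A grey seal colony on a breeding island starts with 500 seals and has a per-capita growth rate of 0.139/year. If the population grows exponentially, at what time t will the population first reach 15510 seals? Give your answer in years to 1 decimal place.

24.7 years

Set N₀·e^(rt) = 15510: e^(0.139·t) = 15510/500 = 31.02.
0.139·t = ln(31.02) = 3.4346, so t = 3.4346/0.139 = 24.71.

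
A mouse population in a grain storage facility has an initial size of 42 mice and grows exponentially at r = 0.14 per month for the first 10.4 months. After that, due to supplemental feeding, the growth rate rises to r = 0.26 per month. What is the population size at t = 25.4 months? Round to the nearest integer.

8899 mice

Phase 1: N(10.4) = 42·e^(0.14×10.4) = 42·e^1.456 = 180.128.
Phase 2 runs for 25.4 − 10.4 = 15 months at r = 0.26.
N(25.4) = 180.128·e^(0.26×15) = 180.128·e^3.9 = 8898.78.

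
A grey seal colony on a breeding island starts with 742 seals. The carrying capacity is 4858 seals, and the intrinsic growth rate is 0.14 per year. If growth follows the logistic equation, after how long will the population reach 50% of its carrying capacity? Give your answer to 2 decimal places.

12.24 years

A = (K − N₀)/N₀ = (4858 − 742)/742 = 5.5472.
Solve 4858/(1 + 5.5472·e^(−0.14t)) = 2429: 1 + 5.5472·e^(−0.14t) = 2, so e^(−0.14t) = 0.180272.
−0.14·t = ln(0.180272) = -1.7133, so t = 1.7133/0.14 = 12.238.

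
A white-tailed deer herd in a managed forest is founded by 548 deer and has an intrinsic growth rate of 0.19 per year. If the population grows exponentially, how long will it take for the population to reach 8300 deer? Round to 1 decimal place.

14.3 years

Set N₀·e^(rt) = 8300: e^(0.19·t) = 8300/548 = 15.146.
0.19·t = ln(15.146) = 2.7177, so t = 2.7177/0.19 = 14.304.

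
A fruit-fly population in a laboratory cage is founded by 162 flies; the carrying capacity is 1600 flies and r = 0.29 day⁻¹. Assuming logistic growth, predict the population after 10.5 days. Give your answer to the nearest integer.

1125 flies

A = (K − N₀)/N₀ = (1600 − 162)/162 = 8.8765.
N(t) = K/(1 + A·e^(−rt)) = 1600/(1 + 8.8765×e^(−0.29×10.5)).
e^(−3.045) = 0.047596; denominator = 1 + 8.8765×0.047596 = 1.4225.
N = 1600/1.4225 = 1124.79.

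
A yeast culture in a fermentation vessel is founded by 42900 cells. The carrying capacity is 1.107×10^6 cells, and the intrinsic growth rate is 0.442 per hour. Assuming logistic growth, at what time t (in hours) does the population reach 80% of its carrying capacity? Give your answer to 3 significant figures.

10.4 hours

A = (K − N₀)/N₀ = (1.107×10^6 − 42900)/42900 = 24.804.
Solve 1.107×10^6/(1 + 24.804·e^(−0.442t)) = 885600: 1 + 24.804·e^(−0.442t) = 1.25, so e^(−0.442t) = 0.0100789.
−0.442·t = ln(0.0100789) = -4.5973, so t = 4.5973/0.442 = 10.401.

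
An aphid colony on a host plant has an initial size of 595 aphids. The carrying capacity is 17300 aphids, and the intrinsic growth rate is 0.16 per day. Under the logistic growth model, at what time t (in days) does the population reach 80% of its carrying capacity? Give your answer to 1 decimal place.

29.5 days

A = (K − N₀)/N₀ = (17300 − 595)/595 = 28.076.
Solve 17300/(1 + 28.076·e^(−0.16t)) = 13840: 1 + 28.076·e^(−0.16t) = 1.25, so e^(−0.16t) = 0.00890452.
−0.16·t = ln(0.00890452) = -4.7212, so t = 4.7212/0.16 = 29.507.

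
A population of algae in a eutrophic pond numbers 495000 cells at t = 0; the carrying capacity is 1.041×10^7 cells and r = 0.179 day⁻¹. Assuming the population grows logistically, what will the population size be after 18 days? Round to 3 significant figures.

A = (K − N₀)/N₀ = (1.041×10^7 − 495000)/495000 = 20.03.
N(t) = K/(1 + A·e^(−rt)) = 1.041×10^7/(1 + 20.03×e^(−0.179×18)).
e^(−3.222) = 0.039875; denominator = 1 + 20.03×0.039875 = 1.7987.
N = 1.041×10^7/1.7987 = 5.787472×10^6.

5790000 cells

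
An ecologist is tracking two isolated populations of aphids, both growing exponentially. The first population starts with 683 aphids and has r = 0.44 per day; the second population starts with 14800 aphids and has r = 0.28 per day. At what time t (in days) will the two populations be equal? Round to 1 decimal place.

19.2 days

Set 683·e^(0.44t) = 14800·e^(0.28t).
e^((0.44 − 0.28)t) = 14800/683 → e^(0.16·t) = 21.669.
0.16·t = ln(21.669) = 3.0759, so t = 3.0759/0.16 = 19.224.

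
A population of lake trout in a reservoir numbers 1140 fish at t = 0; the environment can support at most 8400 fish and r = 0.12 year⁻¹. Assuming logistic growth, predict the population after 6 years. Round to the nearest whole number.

2049 fish

A = (K − N₀)/N₀ = (8400 − 1140)/1140 = 6.3684.
N(t) = K/(1 + A·e^(−rt)) = 8400/(1 + 6.3684×e^(−0.12×6)).
e^(−0.72) = 0.48675; denominator = 1 + 6.3684×0.48675 = 4.0998.
N = 8400/4.0998 = 2048.86.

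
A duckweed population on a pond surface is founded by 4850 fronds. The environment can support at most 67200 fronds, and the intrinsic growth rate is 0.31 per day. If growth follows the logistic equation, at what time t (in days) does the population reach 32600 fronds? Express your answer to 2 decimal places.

A = (K − N₀)/N₀ = (67200 − 4850)/4850 = 12.856.
Solve 67200/(1 + 12.856·e^(−0.31t)) = 32600: 1 + 12.856·e^(−0.31t) = 2.0613, so e^(−0.31t) = 0.0825589.
−0.31·t = ln(0.0825589) = -2.4942, so t = 2.4942/0.31 = 8.0459.

8.05 days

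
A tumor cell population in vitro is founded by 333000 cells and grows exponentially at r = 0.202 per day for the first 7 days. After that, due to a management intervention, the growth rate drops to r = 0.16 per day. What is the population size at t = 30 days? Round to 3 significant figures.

54300000 cells

Phase 1: N(7) = 333000·e^(0.202×7) = 333000·e^1.414 = 1.36942×10^6.
Phase 2 runs for 30 − 7 = 23 days at r = 0.16.
N(30) = 1.36942×10^6·e^(0.16×23) = 1.36942×10^6·e^3.68 = 5.429256×10^7.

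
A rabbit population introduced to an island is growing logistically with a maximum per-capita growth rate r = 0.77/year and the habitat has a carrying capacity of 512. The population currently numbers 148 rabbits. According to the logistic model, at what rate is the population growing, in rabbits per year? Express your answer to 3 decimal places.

dN/dt = rN(1 − N/K) = 0.77 × 148 × (1 − 148/512).
1 − 148/512 = 0.71094; dN/dt = 0.77 × 148 × 0.71094 = 81.018.

81.018 rabbits per year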